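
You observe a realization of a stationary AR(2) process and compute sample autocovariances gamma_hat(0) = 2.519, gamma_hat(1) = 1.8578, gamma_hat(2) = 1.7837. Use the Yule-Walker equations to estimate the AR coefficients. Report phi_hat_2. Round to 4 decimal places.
\hat\phi_{2} = 0.3600

The Yule-Walker equations for an AR(p) process read, in matrix form,
  Gamma_p phi = r_p,   with   (Gamma_p)_{ij} = gamma(|i - j|),
                       (r_p)_i = gamma(i),   i,j = 1..p.
Substitute the sample gammas (Toeplitz matrix and right-hand side of size 2):
  Gamma_p = [[2.519, 1.8578], [1.8578, 2.519]]
  r_p     = [1.8578, 1.7837]
Written out:
  2.519 phi_1 + 1.8578 phi_2 = 1.8578
  1.8578 phi_1 + 2.519 phi_2 = 1.7837
Solve by Cramer's rule:
  det = gamma(0)^2 - gamma(1)^2 = (2.519)^2 - (1.8578)^2 = 6.345361 - 3.45142084 = 2.89394016
  phi_hat_1 = [gamma(1) gamma(0) - gamma(1) gamma(2)] / det = [(1.8578)(2.519) - (1.8578)(1.7837)] / 2.89394016 = 1.36604034 / 2.89394016 = 0.472
  phi_hat_2 = [gamma(0) gamma(2) - gamma(1)^2] / det = [(2.519)(1.7837) - (1.8578)^2] / 2.89394016 = 1.04171946 / 2.89394016 = 0.36
So phi_hat = [0.4720, 0.3600].
Therefore phi_hat_2 = 0.3600.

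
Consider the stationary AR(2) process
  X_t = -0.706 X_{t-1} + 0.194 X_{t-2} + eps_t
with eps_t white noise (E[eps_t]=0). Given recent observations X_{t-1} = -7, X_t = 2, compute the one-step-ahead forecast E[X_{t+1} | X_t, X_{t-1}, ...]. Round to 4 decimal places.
E[X_{t+1} \mid \mathcal F_t] = -2.7700

For an AR(p) model X_t = c + sum_i phi_i X_{t-i} + eps_t, the
one-step-ahead conditional mean is
  E[X_{t+1} | X_t, ...] = c + sum_i phi_i X_{t+1-i}.
Substitute known values:
  E[X_{t+1} | ...] = (-0.706) * (2) + (0.194) * (-7)
                   = -2.7700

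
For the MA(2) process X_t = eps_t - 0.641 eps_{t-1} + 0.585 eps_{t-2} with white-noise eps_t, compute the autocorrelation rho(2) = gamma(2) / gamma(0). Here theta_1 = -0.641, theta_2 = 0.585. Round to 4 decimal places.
\rho(2) = 0.3337

For an MA(q) process with theta_0 = 1, the autocovariance is
  gamma(k) = sigma^2 * sum_{i=0..q-k} theta_i * theta_{i+k},
and rho(k) = gamma(k) / gamma(0). Sigma^2 cancels.
  numerator   = (1)*(0.585) = 0.585.
  denominator = (1)^2 + (-0.641)^2 + (0.585)^2 = 1.753106.
  rho(2) = 0.585 / 1.753106 = 0.3337.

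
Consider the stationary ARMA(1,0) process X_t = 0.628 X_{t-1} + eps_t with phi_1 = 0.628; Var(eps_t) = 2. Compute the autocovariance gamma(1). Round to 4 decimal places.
\gamma(1) = 2.0739

Multiply the model equation by X_{t-k} and take expectations. With theta_0 = psi_0 = 1 and psi_j the MA(infinity) weights, this gives
  gamma(k) - sum_i phi_i gamma(k-i) = c_k,
  c_k = sigma^2 * sum_{j=k..q} theta_j psi_{j-k}   (c_k = 0 for k > q),
using gamma(-m) = gamma(m).
Pure AR (q = 0): c_0 = sigma^2 = 2, c_k = 0 for k >= 1.
Equations for k = 0 and k = 1 (AR order 1):
  gamma(0) = phi_1 gamma(1) + c_0
  gamma(1) = phi_1 gamma(0) + c_1
Substituting the second into the first: gamma(0) (1 - phi_1^2) = c_0 + phi_1 c_1, so
  gamma(0) = c_0 / (1 - phi_1^2) = 2 / (1 - (0.628)^2) = 2 / 0.605616 = 3.302423.
  gamma(1) = phi_1 gamma(0) = (0.628)(3.302423) = 2.073921.
Therefore gamma(1) = 2.0739 (to 4 decimal places).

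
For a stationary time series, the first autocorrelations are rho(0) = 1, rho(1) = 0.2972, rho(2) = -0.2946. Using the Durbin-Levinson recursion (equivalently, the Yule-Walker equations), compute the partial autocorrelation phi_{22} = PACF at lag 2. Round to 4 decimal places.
\phi_{22} = -0.4200

The PACF at lag k is phi_{kk}, the last component of the solution
to the Yule-Walker system G_k phi = r_k where
  (G_k)_{ij} = rho(|i - j|), (r_k)_i = rho(i), i,j = 1..k.
Equivalently, Durbin-Levinson gives phi_{kk} iteratively:
  phi_{11} = rho(1)
  phi_{kk} = [rho(k) - sum_{j=1..k-1} phi_{k-1,j} rho(k-j)]
            / [1 - sum_{j=1..k-1} phi_{k-1,j} rho(j)],
  phi_{k,j} = phi_{k-1,j} - phi_{kk} phi_{k-1,k-j},  j = 1..k-1.
Step k = 1:
  phi_11 = rho(1) = 0.2972.
Step k = 2:
  phi_22 = [rho(2) - phi_11 rho(1)] / [1 - phi_11 rho(1)] = [-0.2946 - (0.2972)(0.2972)] / [1 - (0.2972)(0.2972)]
         = -0.38292784 / 0.91167216 = -0.42.
Therefore phi_{22} = -0.4200.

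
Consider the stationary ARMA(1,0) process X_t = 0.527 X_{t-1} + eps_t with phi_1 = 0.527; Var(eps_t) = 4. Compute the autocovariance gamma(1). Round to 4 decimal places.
\gamma(1) = 2.9186

Multiply the model equation by X_{t-k} and take expectations. With theta_0 = psi_0 = 1 and psi_j the MA(infinity) weights, this gives
  gamma(k) - sum_i phi_i gamma(k-i) = c_k,
  c_k = sigma^2 * sum_{j=k..q} theta_j psi_{j-k}   (c_k = 0 for k > q),
using gamma(-m) = gamma(m).
Pure AR (q = 0): c_0 = sigma^2 = 4, c_k = 0 for k >= 1.
Equations for k = 0 and k = 1 (AR order 1):
  gamma(0) = phi_1 gamma(1) + c_0
  gamma(1) = phi_1 gamma(0) + c_1
Substituting the second into the first: gamma(0) (1 - phi_1^2) = c_0 + phi_1 c_1, so
  gamma(0) = c_0 / (1 - phi_1^2) = 4 / (1 - (0.527)^2) = 4 / 0.722271 = 5.538088.
  gamma(1) = phi_1 gamma(0) = (0.527)(5.538088) = 2.918572.
Therefore gamma(1) = 2.9186 (to 4 decimal places).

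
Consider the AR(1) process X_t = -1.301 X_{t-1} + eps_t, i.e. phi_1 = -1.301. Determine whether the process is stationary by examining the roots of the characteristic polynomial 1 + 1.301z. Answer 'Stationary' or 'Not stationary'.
\text{Not stationary}

The AR(p) characteristic polynomial is P(z) = 1 + 1.301z.
Stationarity requires all roots to lie outside the unit circle, i.e. |z| > 1 for every root.
This is linear in z: 1 + (1.301) z = 0  =>  z = -1/(1.301) = -0.76864,  |z| = 0.76864.
Moduli of all roots: 0.7686.
All moduli strictly greater than 1? No.
Verdict: Not stationary.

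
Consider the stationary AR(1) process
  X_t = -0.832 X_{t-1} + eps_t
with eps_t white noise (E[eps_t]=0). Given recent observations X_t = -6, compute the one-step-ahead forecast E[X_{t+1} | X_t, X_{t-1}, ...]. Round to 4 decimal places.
E[X_{t+1} \mid \mathcal F_t] = 4.9920

For an AR(p) model X_t = c + sum_i phi_i X_{t-i} + eps_t, the
one-step-ahead conditional mean is
  E[X_{t+1} | X_t, ...] = c + sum_i phi_i X_{t+1-i}.
Substitute known values:
  E[X_{t+1} | ...] = (-0.832) * (-6)
                   = 4.9920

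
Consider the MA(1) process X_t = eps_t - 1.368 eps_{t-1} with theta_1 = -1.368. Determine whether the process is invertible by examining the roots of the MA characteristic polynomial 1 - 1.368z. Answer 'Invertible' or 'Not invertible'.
\text{Not invertible}

The MA(q) characteristic polynomial is P(z) = 1 - 1.368z.
Invertibility requires all roots to lie outside the unit circle, i.e. |z| > 1 for every root.
This is linear in z: 1 + (-1.368) z = 0  =>  z = -1/(-1.368) = 0.730994,  |z| = 0.730994.
Moduli of all roots: 0.7310.
All moduli strictly greater than 1? No.
Verdict: Not invertible.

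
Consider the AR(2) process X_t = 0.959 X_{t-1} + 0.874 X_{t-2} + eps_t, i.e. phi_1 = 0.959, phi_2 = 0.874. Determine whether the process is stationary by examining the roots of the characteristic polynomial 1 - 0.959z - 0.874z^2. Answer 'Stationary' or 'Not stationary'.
\text{Not stationary}

The AR(p) characteristic polynomial is P(z) = 1 - 0.959z - 0.874z^2.
Stationarity requires all roots to lie outside the unit circle, i.e. |z| > 1 for every root.
Set 1 + (-0.959) z + (-0.874) z^2 = 0, i.e. a z^2 + b z + c = 0 with a = -0.874, b = -0.959, c = 1.
Discriminant D = b^2 - 4ac = (-0.959)^2 - 4*(-0.874)*1 = 0.919681 - (-3.496) = 4.415681.
D >= 0, so the roots are real: z = (-b +/- sqrt(D)) / (2a) = (0.959 +/- 2.101352) / (-1.748).
  z_1 = (0.959 + 2.101352) / (-1.748) = -1.7508,   |z_1| = 1.7508.
  z_2 = (0.959 - 2.101352) / (-1.748) = 0.6535,   |z_2| = 0.6535.
Moduli of all roots: 1.7508, 0.6535.
All moduli strictly greater than 1? No.
Verdict: Not stationary.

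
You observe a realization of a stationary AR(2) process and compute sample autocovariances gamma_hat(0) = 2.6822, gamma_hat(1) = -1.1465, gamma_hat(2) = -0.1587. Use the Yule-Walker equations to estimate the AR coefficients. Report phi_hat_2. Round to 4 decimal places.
\hat\phi_{2} = -0.2960

The Yule-Walker equations for an AR(p) process read, in matrix form,
  Gamma_p phi = r_p,   with   (Gamma_p)_{ij} = gamma(|i - j|),
                       (r_p)_i = gamma(i),   i,j = 1..p.
Substitute the sample gammas (Toeplitz matrix and right-hand side of size 2):
  Gamma_p = [[2.6822, -1.1465], [-1.1465, 2.6822]]
  r_p     = [-1.1465, -0.1587]
Written out:
  2.6822 phi_1 - 1.1465 phi_2 = -1.1465
  -1.1465 phi_1 + 2.6822 phi_2 = -0.1587
Solve by Cramer's rule:
  det = gamma(0)^2 - gamma(1)^2 = (2.6822)^2 - (-1.1465)^2 = 7.19419684 - 1.31446225 = 5.87973459
  phi_hat_1 = [gamma(1) gamma(0) - gamma(1) gamma(2)] / det = [(-1.1465)(2.6822) - (-1.1465)(-0.1587)] / 5.87973459 = -3.25709185 / 5.87973459 = -0.554
  phi_hat_2 = [gamma(0) gamma(2) - gamma(1)^2] / det = [(2.6822)(-0.1587) - (-1.1465)^2] / 5.87973459 = -1.74012739 / 5.87973459 = -0.296
So phi_hat = [-0.5540, -0.2960].
Therefore phi_hat_2 = -0.2960.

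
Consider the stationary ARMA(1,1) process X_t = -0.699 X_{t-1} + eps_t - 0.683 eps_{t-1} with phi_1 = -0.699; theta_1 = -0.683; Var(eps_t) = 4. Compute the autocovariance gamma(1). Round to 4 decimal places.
\gamma(1) = -15.9702

Multiply the model equation by X_{t-k} and take expectations. With theta_0 = psi_0 = 1 and psi_j the MA(infinity) weights, this gives
  gamma(k) - sum_i phi_i gamma(k-i) = c_k,
  c_k = sigma^2 * sum_{j=k..q} theta_j psi_{j-k}   (c_k = 0 for k > q),
using gamma(-m) = gamma(m).
psi-weights needed (psi_j = theta_j + sum_i phi_i psi_{j-i}):
  psi_1 = theta_1 + phi_1 = -0.683 + (-0.699) = -1.382
Right-hand sides:
  c_0 = sigma^2 (1 + theta_1 psi_1) = 4 * (1 + (-0.683)(-1.382)) = 4 * 1.943906 = 7.775624
  c_1 = sigma^2 theta_1 = 4 * (-0.683) = -2.732
  c_2 = 0
Equations for k = 0 and k = 1 (AR order 1):
  gamma(0) = phi_1 gamma(1) + c_0
  gamma(1) = phi_1 gamma(0) + c_1
Substituting the second into the first: gamma(0) (1 - phi_1^2) = c_0 + phi_1 c_1, so
  gamma(0) = (c_0 + phi_1 c_1) / (1 - phi_1^2) = (7.775624 + (-0.699)(-2.732)) / (1 - (-0.699)^2) = 9.685292 / 0.511399 = 18.938817.
  gamma(1) = phi_1 gamma(0) + c_1 = (-0.699)(18.938817) + (-2.732) = -15.970233.
Therefore gamma(1) = -15.9702 (to 4 decimal places).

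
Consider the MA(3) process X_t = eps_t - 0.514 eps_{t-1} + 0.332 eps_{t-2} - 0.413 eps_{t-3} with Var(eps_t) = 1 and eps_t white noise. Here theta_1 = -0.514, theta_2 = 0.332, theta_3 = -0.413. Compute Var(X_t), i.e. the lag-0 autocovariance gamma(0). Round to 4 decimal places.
\gamma(0) = 1.5450

For an MA(q) process X_t = eps_t + sum_i theta_i eps_{t-i} with
Var(eps_t) = sigma^2, the variance is
  gamma(0) = sigma^2 * (1 + sum_i theta_i^2).
  sum_i theta_i^2 = (-0.514)^2 + (0.332)^2 + (-0.413)^2 = 0.264196 + 0.110224 + 0.170569 = 0.544989.
  gamma(0) = 1 * (1 + 0.544989) = 1 * 1.544989 = 1.544989, which rounds to 1.5450.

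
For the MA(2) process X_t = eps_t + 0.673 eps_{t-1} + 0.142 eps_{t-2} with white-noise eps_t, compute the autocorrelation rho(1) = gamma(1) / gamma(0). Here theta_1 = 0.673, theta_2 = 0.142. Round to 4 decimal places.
\rho(1) = 0.5217

For an MA(q) process with theta_0 = 1, the autocovariance is
  gamma(k) = sigma^2 * sum_{i=0..q-k} theta_i * theta_{i+k},
and rho(k) = gamma(k) / gamma(0). Sigma^2 cancels.
  numerator   = (1)*(0.673) + (0.673)*(0.142) = 0.768566.
  denominator = (1)^2 + (0.673)^2 + (0.142)^2 = 1.473093.
  rho(1) = 0.768566 / 1.473093 = 0.5217.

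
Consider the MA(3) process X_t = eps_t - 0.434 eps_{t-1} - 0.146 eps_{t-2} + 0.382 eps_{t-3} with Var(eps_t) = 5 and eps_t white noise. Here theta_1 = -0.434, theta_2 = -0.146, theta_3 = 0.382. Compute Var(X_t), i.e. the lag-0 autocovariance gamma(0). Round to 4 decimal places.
\gamma(0) = 6.7780

For an MA(q) process X_t = eps_t + sum_i theta_i eps_{t-i} with
Var(eps_t) = sigma^2, the variance is
  gamma(0) = sigma^2 * (1 + sum_i theta_i^2).
  sum_i theta_i^2 = (-0.434)^2 + (-0.146)^2 + (0.382)^2 = 0.188356 + 0.021316 + 0.145924 = 0.355596.
  gamma(0) = 5 * (1 + 0.355596) = 5 * 1.355596 = 6.77798, which rounds to 6.7780.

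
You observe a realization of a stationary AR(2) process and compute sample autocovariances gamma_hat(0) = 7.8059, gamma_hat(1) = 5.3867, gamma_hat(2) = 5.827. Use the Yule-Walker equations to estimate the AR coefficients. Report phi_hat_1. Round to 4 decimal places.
\hat\phi_{1} = 0.3340

The Yule-Walker equations for an AR(p) process read, in matrix form,
  Gamma_p phi = r_p,   with   (Gamma_p)_{ij} = gamma(|i - j|),
                       (r_p)_i = gamma(i),   i,j = 1..p.
Substitute the sample gammas (Toeplitz matrix and right-hand side of size 2):
  Gamma_p = [[7.8059, 5.3867], [5.3867, 7.8059]]
  r_p     = [5.3867, 5.827]
Written out:
  7.8059 phi_1 + 5.3867 phi_2 = 5.3867
  5.3867 phi_1 + 7.8059 phi_2 = 5.827
Solve by Cramer's rule:
  det = gamma(0)^2 - gamma(1)^2 = (7.8059)^2 - (5.3867)^2 = 60.93207481 - 29.01653689 = 31.91553792
  phi_hat_1 = [gamma(1) gamma(0) - gamma(1) gamma(2)] / det = [(5.3867)(7.8059) - (5.3867)(5.827)] / 31.91553792 = 10.65974063 / 31.91553792 = 0.334
  phi_hat_2 = [gamma(0) gamma(2) - gamma(1)^2] / det = [(7.8059)(5.827) - (5.3867)^2] / 31.91553792 = 16.46844241 / 31.91553792 = 0.516
So phi_hat = [0.3340, 0.5160].
Therefore phi_hat_1 = 0.3340.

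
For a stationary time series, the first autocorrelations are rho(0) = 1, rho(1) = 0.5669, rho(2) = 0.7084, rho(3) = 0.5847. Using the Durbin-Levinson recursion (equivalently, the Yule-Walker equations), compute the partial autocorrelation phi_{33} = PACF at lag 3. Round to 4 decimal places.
\phi_{33} = 0.1940

The PACF at lag k is phi_{kk}, the last component of the solution
to the Yule-Walker system G_k phi = r_k where
  (G_k)_{ij} = rho(|i - j|), (r_k)_i = rho(i), i,j = 1..k.
Equivalently, Durbin-Levinson gives phi_{kk} iteratively:
  phi_{11} = rho(1)
  phi_{kk} = [rho(k) - sum_{j=1..k-1} phi_{k-1,j} rho(k-j)]
            / [1 - sum_{j=1..k-1} phi_{k-1,j} rho(j)],
  phi_{k,j} = phi_{k-1,j} - phi_{kk} phi_{k-1,k-j},  j = 1..k-1.
Step k = 1:
  phi_11 = rho(1) = 0.5669.
Step k = 2:
  phi_22 = [rho(2) - phi_11 rho(1)] / [1 - phi_11 rho(1)] = [0.7084 - (0.5669)(0.5669)] / [1 - (0.5669)(0.5669)]
         = 0.38702439 / 0.67862439 = 0.570307.
  Update: phi_21 = phi_11 - phi_22 phi_11 = 0.5669 - (0.570307)(0.5669) = 0.243593.
Step k = 3:
  phi_33 = [rho(3) - phi_21 rho(2) - phi_22 rho(1)] / [1 - phi_21 rho(1) - phi_22 rho(2)]
    numerator   = 0.5847 - (0.243593)(0.7084) - (0.570307)(0.5669) = 0.08883167
    denominator = 1 - (0.243593)(0.5669) - (0.570307)(0.7084) = 0.45790159
  phi_33 = 0.08883167 / 0.45790159 = 0.194.
Therefore phi_{33} = 0.1940.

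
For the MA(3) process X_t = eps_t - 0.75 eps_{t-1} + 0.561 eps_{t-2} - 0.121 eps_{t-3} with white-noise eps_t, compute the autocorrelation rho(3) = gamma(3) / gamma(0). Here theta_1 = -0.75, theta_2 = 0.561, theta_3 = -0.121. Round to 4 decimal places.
\rho(3) = -0.0640

For an MA(q) process with theta_0 = 1, the autocovariance is
  gamma(k) = sigma^2 * sum_{i=0..q-k} theta_i * theta_{i+k},
and rho(k) = gamma(k) / gamma(0). Sigma^2 cancels.
  numerator   = (1)*(-0.121) = -0.121.
  denominator = (1)^2 + (-0.75)^2 + (0.561)^2 + (-0.121)^2 = 1.891862.
  rho(3) = -0.121 / 1.891862 = -0.0640.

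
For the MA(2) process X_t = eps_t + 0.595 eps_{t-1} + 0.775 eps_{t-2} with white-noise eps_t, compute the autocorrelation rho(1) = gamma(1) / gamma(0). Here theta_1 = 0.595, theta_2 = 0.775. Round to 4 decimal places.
\rho(1) = 0.5403

For an MA(q) process with theta_0 = 1, the autocovariance is
  gamma(k) = sigma^2 * sum_{i=0..q-k} theta_i * theta_{i+k},
and rho(k) = gamma(k) / gamma(0). Sigma^2 cancels.
  numerator   = (1)*(0.595) + (0.595)*(0.775) = 1.056125.
  denominator = (1)^2 + (0.595)^2 + (0.775)^2 = 1.95465.
  rho(1) = 1.056125 / 1.95465 = 0.5403.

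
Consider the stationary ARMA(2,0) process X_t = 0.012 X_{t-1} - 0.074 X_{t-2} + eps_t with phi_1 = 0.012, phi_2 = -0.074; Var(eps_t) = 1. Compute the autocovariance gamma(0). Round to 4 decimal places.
\gamma(0) = 1.0056

Multiply the model equation by X_{t-k} and take expectations. With theta_0 = psi_0 = 1 and psi_j the MA(infinity) weights, this gives
  gamma(k) - sum_i phi_i gamma(k-i) = c_k,
  c_k = sigma^2 * sum_{j=k..q} theta_j psi_{j-k}   (c_k = 0 for k > q),
using gamma(-m) = gamma(m).
Pure AR (q = 0): c_0 = sigma^2 = 1, c_k = 0 for k >= 1.
Equations for k = 0, 1, 2 (AR order 2, c_2 = 0):
  (E0) gamma(0) = phi_1 gamma(1) + phi_2 gamma(2) + c_0
  (E1) gamma(1) = phi_1 gamma(0) + phi_2 gamma(1) + c_1
  (E2) gamma(2) = phi_1 gamma(1) + phi_2 gamma(0)
From (E1): gamma(1) = A gamma(0) + B with
  A = phi_1 / (1 - phi_2) = 0.012 / 1.074 = 0.011173,   B = c_1 / (1 - phi_2) = 0 / 1.074 = 0.
Insert (E2) into (E0): gamma(0) (1 - phi_2^2) = phi_1 (1 + phi_2) gamma(1) + c_0.
  phi_1 (1 + phi_2) = (0.012)(0.926) = 0.011112,   1 - phi_2^2 = 0.994524.
Replace gamma(1) by A gamma(0) + B and collect gamma(0):
  gamma(0) [0.994524 - (0.011112)(0.011173)] = c_0 = 1
  gamma(0) * 0.9944 = 1
  gamma(0) = 1 / 0.9944 = 1.005632.
Therefore gamma(0) = 1.0056 (to 4 decimal places).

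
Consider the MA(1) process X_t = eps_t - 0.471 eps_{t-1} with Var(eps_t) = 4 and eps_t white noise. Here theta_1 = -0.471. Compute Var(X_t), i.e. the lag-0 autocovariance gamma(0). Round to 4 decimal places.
\gamma(0) = 4.8874

For an MA(q) process X_t = eps_t + sum_i theta_i eps_{t-i} with
Var(eps_t) = sigma^2, the variance is
  gamma(0) = sigma^2 * (1 + sum_i theta_i^2).
  sum_i theta_i^2 = (-0.471)^2 = 0.221841.
  gamma(0) = 4 * (1 + 0.221841) = 4 * 1.221841 = 4.887364, which rounds to 4.8874.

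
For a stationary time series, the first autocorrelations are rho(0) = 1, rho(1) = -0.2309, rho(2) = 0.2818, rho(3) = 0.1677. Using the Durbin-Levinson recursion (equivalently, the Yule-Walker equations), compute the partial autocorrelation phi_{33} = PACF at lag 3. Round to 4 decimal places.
\phi_{33} = 0.3060

The PACF at lag k is phi_{kk}, the last component of the solution
to the Yule-Walker system G_k phi = r_k where
  (G_k)_{ij} = rho(|i - j|), (r_k)_i = rho(i), i,j = 1..k.
Equivalently, Durbin-Levinson gives phi_{kk} iteratively:
  phi_{11} = rho(1)
  phi_{kk} = [rho(k) - sum_{j=1..k-1} phi_{k-1,j} rho(k-j)]
            / [1 - sum_{j=1..k-1} phi_{k-1,j} rho(j)],
  phi_{k,j} = phi_{k-1,j} - phi_{kk} phi_{k-1,k-j},  j = 1..k-1.
Step k = 1:
  phi_11 = rho(1) = -0.2309.
Step k = 2:
  phi_22 = [rho(2) - phi_11 rho(1)] / [1 - phi_11 rho(1)] = [0.2818 - (-0.2309)(-0.2309)] / [1 - (-0.2309)(-0.2309)]
         = 0.22848519 / 0.94668519 = 0.241353.
  Update: phi_21 = phi_11 - phi_22 phi_11 = -0.2309 - (0.241353)(-0.2309) = -0.175172.
Step k = 3:
  phi_33 = [rho(3) - phi_21 rho(2) - phi_22 rho(1)] / [1 - phi_21 rho(1) - phi_22 rho(2)]
    numerator   = 0.1677 - (-0.175172)(0.2818) - (0.241353)(-0.2309) = 0.27279174
    denominator = 1 - (-0.175172)(-0.2309) - (0.241353)(0.2818) = 0.89153963
  phi_33 = 0.27279174 / 0.89153963 = 0.306.
Therefore phi_{33} = 0.3060.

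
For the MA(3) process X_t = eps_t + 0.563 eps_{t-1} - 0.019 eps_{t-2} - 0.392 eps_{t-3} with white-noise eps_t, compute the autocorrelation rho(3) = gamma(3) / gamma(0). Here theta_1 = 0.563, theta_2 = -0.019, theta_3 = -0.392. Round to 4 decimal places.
\rho(3) = -0.2665

For an MA(q) process with theta_0 = 1, the autocovariance is
  gamma(k) = sigma^2 * sum_{i=0..q-k} theta_i * theta_{i+k},
and rho(k) = gamma(k) / gamma(0). Sigma^2 cancels.
  numerator   = (1)*(-0.392) = -0.392.
  denominator = (1)^2 + (0.563)^2 + (-0.019)^2 + (-0.392)^2 = 1.470994.
  rho(3) = -0.392 / 1.470994 = -0.2665.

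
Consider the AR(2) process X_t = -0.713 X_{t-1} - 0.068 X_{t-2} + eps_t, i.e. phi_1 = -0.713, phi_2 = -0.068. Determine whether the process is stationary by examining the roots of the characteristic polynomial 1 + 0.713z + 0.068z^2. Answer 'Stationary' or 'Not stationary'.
\text{Stationary}

The AR(p) characteristic polynomial is P(z) = 1 + 0.713z + 0.068z^2.
Stationarity requires all roots to lie outside the unit circle, i.e. |z| > 1 for every root.
Set 1 + (0.713) z + (0.068) z^2 = 0, i.e. a z^2 + b z + c = 0 with a = 0.068, b = 0.713, c = 1.
Discriminant D = b^2 - 4ac = (0.713)^2 - 4*(0.068)*1 = 0.508369 - (0.272) = 0.236369.
D >= 0, so the roots are real: z = (-b +/- sqrt(D)) / (2a) = (-0.713 +/- 0.486178) / (0.136).
  z_1 = (-0.713 + 0.486178) / (0.136) = -1.6678,   |z_1| = 1.6678.
  z_2 = (-0.713 - 0.486178) / (0.136) = -8.8175,   |z_2| = 8.8175.
Moduli of all roots: 1.6678, 8.8175.
All moduli strictly greater than 1? Yes.
Verdict: Stationary.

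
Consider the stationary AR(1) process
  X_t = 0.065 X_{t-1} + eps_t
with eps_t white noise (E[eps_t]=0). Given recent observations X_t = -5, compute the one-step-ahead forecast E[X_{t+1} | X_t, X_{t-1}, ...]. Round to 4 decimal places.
E[X_{t+1} \mid \mathcal F_t] = -0.3250

For an AR(p) model X_t = c + sum_i phi_i X_{t-i} + eps_t, the
one-step-ahead conditional mean is
  E[X_{t+1} | X_t, ...] = c + sum_i phi_i X_{t+1-i}.
Substitute known values:
  E[X_{t+1} | ...] = (0.065) * (-5)
                   = -0.3250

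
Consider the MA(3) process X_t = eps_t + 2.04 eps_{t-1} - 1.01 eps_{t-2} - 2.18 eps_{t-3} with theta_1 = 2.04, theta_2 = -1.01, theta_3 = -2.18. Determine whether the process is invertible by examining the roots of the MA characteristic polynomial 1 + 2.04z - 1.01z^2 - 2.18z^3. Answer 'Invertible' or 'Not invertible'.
\text{Not invertible}

The MA(q) characteristic polynomial is P(z) = 1 + 2.04z - 1.01z^2 - 2.18z^3.
Invertibility requires all roots to lie outside the unit circle, i.e. |z| > 1 for every root.
Degree 3: look for a simple real root z0 first, then factor out (1 - z/z0) and solve the remaining quadratic.
Testing z0 = -0.5: P(-0.5) = 1 + (2.04)(-0.5) + (-1.01)(-0.5)^2 + (-2.18)(-0.5)^3
  = 1 + (-1.02) + (-0.2525) + (0.2725) = 0.  So z_0 = -0.5 is a root, |z_0| = 0.5.
Divide out the factor (1 + 2 z) = (1 - z/z0) (since 1/z0 = -2):
  P(z) = (1 + 2 z)(1 + (0.04) z + (-1.09) z^2)
  [check: z-coef 0.04 - (-2) = 2.04; z^2-coef -1.09 - (-2)(0.04) = -1.01; z^3-coef -(-2)(-1.09) = -2.18.]
Remaining roots from the quadratic factor 1 + (0.04) z + (-1.09) z^2:
  Set 1 + (0.04) z + (-1.09) z^2 = 0, i.e. a z^2 + b z + c = 0 with a = -1.09, b = 0.04, c = 1.
  Discriminant D = b^2 - 4ac = (0.04)^2 - 4*(-1.09)*1 = 0.0016 - (-4.36) = 4.3616.
  D >= 0, so the roots are real: z = (-b +/- sqrt(D)) / (2a) = (-0.04 +/- 2.088444) / (-2.18).
    z_1 = (-0.04 + 2.088444) / (-2.18) = -0.9397,   |z_1| = 0.9397.
    z_2 = (-0.04 - 2.088444) / (-2.18) = 0.9764,   |z_2| = 0.9764.
Moduli of all roots: 0.5000, 0.9397, 0.9764.
All moduli strictly greater than 1? No.
Verdict: Not invertible.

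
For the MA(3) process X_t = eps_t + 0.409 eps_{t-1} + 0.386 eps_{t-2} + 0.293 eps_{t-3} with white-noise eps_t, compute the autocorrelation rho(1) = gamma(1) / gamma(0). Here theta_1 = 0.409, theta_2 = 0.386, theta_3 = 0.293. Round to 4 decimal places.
\rho(1) = 0.4850

For an MA(q) process with theta_0 = 1, the autocovariance is
  gamma(k) = sigma^2 * sum_{i=0..q-k} theta_i * theta_{i+k},
and rho(k) = gamma(k) / gamma(0). Sigma^2 cancels.
  numerator   = (1)*(0.409) + (0.409)*(0.386) + (0.386)*(0.293) = 0.679972.
  denominator = (1)^2 + (0.409)^2 + (0.386)^2 + (0.293)^2 = 1.402126.
  rho(1) = 0.679972 / 1.402126 = 0.4850.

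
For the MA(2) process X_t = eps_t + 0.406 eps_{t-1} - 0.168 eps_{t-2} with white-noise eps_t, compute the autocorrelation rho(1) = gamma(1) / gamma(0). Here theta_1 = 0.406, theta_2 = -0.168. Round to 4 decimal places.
\rho(1) = 0.2831

For an MA(q) process with theta_0 = 1, the autocovariance is
  gamma(k) = sigma^2 * sum_{i=0..q-k} theta_i * theta_{i+k},
and rho(k) = gamma(k) / gamma(0). Sigma^2 cancels.
  numerator   = (1)*(0.406) + (0.406)*(-0.168) = 0.337792.
  denominator = (1)^2 + (0.406)^2 + (-0.168)^2 = 1.19306.
  rho(1) = 0.337792 / 1.19306 = 0.2831.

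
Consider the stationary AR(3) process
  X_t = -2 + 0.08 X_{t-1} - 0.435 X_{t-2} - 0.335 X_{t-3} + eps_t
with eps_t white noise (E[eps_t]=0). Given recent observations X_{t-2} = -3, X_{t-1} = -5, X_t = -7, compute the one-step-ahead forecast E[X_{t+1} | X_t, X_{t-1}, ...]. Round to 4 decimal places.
E[X_{t+1} \mid \mathcal F_t] = 0.6200

For an AR(p) model X_t = c + sum_i phi_i X_{t-i} + eps_t, the
one-step-ahead conditional mean is
  E[X_{t+1} | X_t, ...] = c + sum_i phi_i X_{t+1-i}.
Substitute known values:
  E[X_{t+1} | ...] = -2 + (0.08) * (-7) + (-0.435) * (-5) + (-0.335) * (-3)
                   = 0.6200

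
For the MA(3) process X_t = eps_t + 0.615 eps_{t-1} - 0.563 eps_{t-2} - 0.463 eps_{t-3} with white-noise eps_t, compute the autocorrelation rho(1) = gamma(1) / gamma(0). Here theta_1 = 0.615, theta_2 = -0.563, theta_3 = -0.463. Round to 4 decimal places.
\rho(1) = 0.2772

For an MA(q) process with theta_0 = 1, the autocovariance is
  gamma(k) = sigma^2 * sum_{i=0..q-k} theta_i * theta_{i+k},
and rho(k) = gamma(k) / gamma(0). Sigma^2 cancels.
  numerator   = (1)*(0.615) + (0.615)*(-0.563) + (-0.563)*(-0.463) = 0.529424.
  denominator = (1)^2 + (0.615)^2 + (-0.563)^2 + (-0.463)^2 = 1.909563.
  rho(1) = 0.529424 / 1.909563 = 0.2772.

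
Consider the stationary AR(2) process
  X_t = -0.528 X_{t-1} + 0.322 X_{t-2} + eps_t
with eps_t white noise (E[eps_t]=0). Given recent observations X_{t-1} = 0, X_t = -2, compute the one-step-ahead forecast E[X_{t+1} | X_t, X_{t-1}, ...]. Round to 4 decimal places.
E[X_{t+1} \mid \mathcal F_t] = 1.0560

For an AR(p) model X_t = c + sum_i phi_i X_{t-i} + eps_t, the
one-step-ahead conditional mean is
  E[X_{t+1} | X_t, ...] = c + sum_i phi_i X_{t+1-i}.
Substitute known values:
  E[X_{t+1} | ...] = (-0.528) * (-2) + (0.322) * (0)
                   = 1.0560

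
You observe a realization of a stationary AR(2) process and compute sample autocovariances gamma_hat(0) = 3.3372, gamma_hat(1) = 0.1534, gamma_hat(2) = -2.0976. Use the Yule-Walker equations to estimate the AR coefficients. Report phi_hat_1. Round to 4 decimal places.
\hat\phi_{1} = 0.0750

The Yule-Walker equations for an AR(p) process read, in matrix form,
  Gamma_p phi = r_p,   with   (Gamma_p)_{ij} = gamma(|i - j|),
                       (r_p)_i = gamma(i),   i,j = 1..p.
Substitute the sample gammas (Toeplitz matrix and right-hand side of size 2):
  Gamma_p = [[3.3372, 0.1534], [0.1534, 3.3372]]
  r_p     = [0.1534, -2.0976]
Written out:
  3.3372 phi_1 + 0.1534 phi_2 = 0.1534
  0.1534 phi_1 + 3.3372 phi_2 = -2.0976
Solve by Cramer's rule:
  det = gamma(0)^2 - gamma(1)^2 = (3.3372)^2 - (0.1534)^2 = 11.13690384 - 0.02353156 = 11.11337228
  phi_hat_1 = [gamma(1) gamma(0) - gamma(1) gamma(2)] / det = [(0.1534)(3.3372) - (0.1534)(-2.0976)] / 11.11337228 = 0.83369832 / 11.11337228 = 0.075
  phi_hat_2 = [gamma(0) gamma(2) - gamma(1)^2] / det = [(3.3372)(-2.0976) - (0.1534)^2] / 11.11337228 = -7.02364228 / 11.11337228 = -0.632
So phi_hat = [0.0750, -0.6320].
Therefore phi_hat_1 = 0.0750.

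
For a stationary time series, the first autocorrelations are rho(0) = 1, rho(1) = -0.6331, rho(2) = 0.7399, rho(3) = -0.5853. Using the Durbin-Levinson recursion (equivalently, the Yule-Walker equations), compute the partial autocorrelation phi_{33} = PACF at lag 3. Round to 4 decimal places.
\phi_{33} = -0.0581

The PACF at lag k is phi_{kk}, the last component of the solution
to the Yule-Walker system G_k phi = r_k where
  (G_k)_{ij} = rho(|i - j|), (r_k)_i = rho(i), i,j = 1..k.
Equivalently, Durbin-Levinson gives phi_{kk} iteratively:
  phi_{11} = rho(1)
  phi_{kk} = [rho(k) - sum_{j=1..k-1} phi_{k-1,j} rho(k-j)]
            / [1 - sum_{j=1..k-1} phi_{k-1,j} rho(j)],
  phi_{k,j} = phi_{k-1,j} - phi_{kk} phi_{k-1,k-j},  j = 1..k-1.
Step k = 1:
  phi_11 = rho(1) = -0.6331.
Step k = 2:
  phi_22 = [rho(2) - phi_11 rho(1)] / [1 - phi_11 rho(1)] = [0.7399 - (-0.6331)(-0.6331)] / [1 - (-0.6331)(-0.6331)]
         = 0.33908439 / 0.59918439 = 0.56591.
  Update: phi_21 = phi_11 - phi_22 phi_11 = -0.6331 - (0.56591)(-0.6331) = -0.274822.
Step k = 3:
  phi_33 = [rho(3) - phi_21 rho(2) - phi_22 rho(1)] / [1 - phi_21 rho(1) - phi_22 rho(2)]
    numerator   = -0.5853 - (-0.274822)(0.7399) - (0.56591)(-0.6331) = -0.02368131
    denominator = 1 - (-0.274822)(-0.6331) - (0.56591)(0.7399) = 0.40729317
  phi_33 = -0.02368131 / 0.40729317 = -0.0581.
Therefore phi_{33} = -0.0581.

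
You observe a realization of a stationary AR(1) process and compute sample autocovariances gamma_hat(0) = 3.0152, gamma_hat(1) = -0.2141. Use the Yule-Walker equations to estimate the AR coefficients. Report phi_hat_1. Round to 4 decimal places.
\hat\phi_{1} = -0.0710

The Yule-Walker equations for an AR(p) process read, in matrix form,
  Gamma_p phi = r_p,   with   (Gamma_p)_{ij} = gamma(|i - j|),
                       (r_p)_i = gamma(i),   i,j = 1..p.
Substitute the sample gammas (Toeplitz matrix and right-hand side of size 1):
  Gamma_p = [[3.0152]]
  r_p     = [-0.2141]
With p = 1 this is the single equation gamma(0) phi_1 = gamma(1):
  phi_hat_1 = gamma(1) / gamma(0) = -0.2141 / 3.0152 = -0.0710.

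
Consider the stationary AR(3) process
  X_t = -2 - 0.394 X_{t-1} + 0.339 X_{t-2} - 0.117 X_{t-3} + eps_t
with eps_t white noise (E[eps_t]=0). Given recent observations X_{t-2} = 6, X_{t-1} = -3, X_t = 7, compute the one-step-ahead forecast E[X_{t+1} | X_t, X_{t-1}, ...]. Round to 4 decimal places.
E[X_{t+1} \mid \mathcal F_t] = -6.4770

For an AR(p) model X_t = c + sum_i phi_i X_{t-i} + eps_t, the
one-step-ahead conditional mean is
  E[X_{t+1} | X_t, ...] = c + sum_i phi_i X_{t+1-i}.
Substitute known values:
  E[X_{t+1} | ...] = -2 + (-0.394) * (7) + (0.339) * (-3) + (-0.117) * (6)
                   = -6.4770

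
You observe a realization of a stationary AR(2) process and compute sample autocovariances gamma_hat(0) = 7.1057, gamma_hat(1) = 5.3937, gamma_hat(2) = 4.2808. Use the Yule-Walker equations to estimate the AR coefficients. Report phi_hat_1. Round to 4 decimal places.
\hat\phi_{1} = 0.7120

The Yule-Walker equations for an AR(p) process read, in matrix form,
  Gamma_p phi = r_p,   with   (Gamma_p)_{ij} = gamma(|i - j|),
                       (r_p)_i = gamma(i),   i,j = 1..p.
Substitute the sample gammas (Toeplitz matrix and right-hand side of size 2):
  Gamma_p = [[7.1057, 5.3937], [5.3937, 7.1057]]
  r_p     = [5.3937, 4.2808]
Written out:
  7.1057 phi_1 + 5.3937 phi_2 = 5.3937
  5.3937 phi_1 + 7.1057 phi_2 = 4.2808
Solve by Cramer's rule:
  det = gamma(0)^2 - gamma(1)^2 = (7.1057)^2 - (5.3937)^2 = 50.49097249 - 29.09199969 = 21.3989728
  phi_hat_1 = [gamma(1) gamma(0) - gamma(1) gamma(2)] / det = [(5.3937)(7.1057) - (5.3937)(4.2808)] / 21.3989728 = 15.23666313 / 21.3989728 = 0.712
  phi_hat_2 = [gamma(0) gamma(2) - gamma(1)^2] / det = [(7.1057)(4.2808) - (5.3937)^2] / 21.3989728 = 1.32608087 / 21.3989728 = 0.062
So phi_hat = [0.7120, 0.0620].
Therefore phi_hat_1 = 0.7120.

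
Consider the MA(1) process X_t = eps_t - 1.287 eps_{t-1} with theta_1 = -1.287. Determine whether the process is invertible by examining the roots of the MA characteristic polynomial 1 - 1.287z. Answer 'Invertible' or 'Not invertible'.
\text{Not invertible}

The MA(q) characteristic polynomial is P(z) = 1 - 1.287z.
Invertibility requires all roots to lie outside the unit circle, i.e. |z| > 1 for every root.
This is linear in z: 1 + (-1.287) z = 0  =>  z = -1/(-1.287) = 0.777001,  |z| = 0.777001.
Moduli of all roots: 0.7770.
All moduli strictly greater than 1? No.
Verdict: Not invertible.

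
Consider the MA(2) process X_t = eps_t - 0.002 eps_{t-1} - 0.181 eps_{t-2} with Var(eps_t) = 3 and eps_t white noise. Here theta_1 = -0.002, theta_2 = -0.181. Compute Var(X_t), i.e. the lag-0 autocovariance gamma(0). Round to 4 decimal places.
\gamma(0) = 3.0983

For an MA(q) process X_t = eps_t + sum_i theta_i eps_{t-i} with
Var(eps_t) = sigma^2, the variance is
  gamma(0) = sigma^2 * (1 + sum_i theta_i^2).
  sum_i theta_i^2 = (-0.002)^2 + (-0.181)^2 = 0.000004 + 0.032761 = 0.032765.
  gamma(0) = 3 * (1 + 0.032765) = 3 * 1.032765 = 3.098295, which rounds to 3.0983.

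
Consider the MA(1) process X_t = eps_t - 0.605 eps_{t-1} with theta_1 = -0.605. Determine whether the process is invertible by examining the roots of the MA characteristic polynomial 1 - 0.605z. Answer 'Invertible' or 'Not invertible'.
\text{Invertible}

The MA(q) characteristic polynomial is P(z) = 1 - 0.605z.
Invertibility requires all roots to lie outside the unit circle, i.e. |z| > 1 for every root.
This is linear in z: 1 + (-0.605) z = 0  =>  z = -1/(-0.605) = 1.652893,  |z| = 1.652893.
Moduli of all roots: 1.6529.
All moduli strictly greater than 1? Yes.
Verdict: Invertible.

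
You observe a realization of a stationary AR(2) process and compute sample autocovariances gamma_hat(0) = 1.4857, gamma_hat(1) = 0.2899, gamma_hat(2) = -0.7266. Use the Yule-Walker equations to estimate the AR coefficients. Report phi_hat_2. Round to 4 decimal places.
\hat\phi_{2} = -0.5480

The Yule-Walker equations for an AR(p) process read, in matrix form,
  Gamma_p phi = r_p,   with   (Gamma_p)_{ij} = gamma(|i - j|),
                       (r_p)_i = gamma(i),   i,j = 1..p.
Substitute the sample gammas (Toeplitz matrix and right-hand side of size 2):
  Gamma_p = [[1.4857, 0.2899], [0.2899, 1.4857]]
  r_p     = [0.2899, -0.7266]
Written out:
  1.4857 phi_1 + 0.2899 phi_2 = 0.2899
  0.2899 phi_1 + 1.4857 phi_2 = -0.7266
Solve by Cramer's rule:
  det = gamma(0)^2 - gamma(1)^2 = (1.4857)^2 - (0.2899)^2 = 2.20730449 - 0.08404201 = 2.12326248
  phi_hat_1 = [gamma(1) gamma(0) - gamma(1) gamma(2)] / det = [(0.2899)(1.4857) - (0.2899)(-0.7266)] / 2.12326248 = 0.64134577 / 2.12326248 = 0.3021
  phi_hat_2 = [gamma(0) gamma(2) - gamma(1)^2] / det = [(1.4857)(-0.7266) - (0.2899)^2] / 2.12326248 = -1.16355163 / 2.12326248 = -0.548
So phi_hat = [0.3021, -0.5480].
Therefore phi_hat_2 = -0.5480.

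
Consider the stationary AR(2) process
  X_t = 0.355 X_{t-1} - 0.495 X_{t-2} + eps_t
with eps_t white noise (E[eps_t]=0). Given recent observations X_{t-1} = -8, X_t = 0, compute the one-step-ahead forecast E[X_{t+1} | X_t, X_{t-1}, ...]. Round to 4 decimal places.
E[X_{t+1} \mid \mathcal F_t] = 3.9600

For an AR(p) model X_t = c + sum_i phi_i X_{t-i} + eps_t, the
one-step-ahead conditional mean is
  E[X_{t+1} | X_t, ...] = c + sum_i phi_i X_{t+1-i}.
Substitute known values:
  E[X_{t+1} | ...] = (0.355) * (0) + (-0.495) * (-8)
                   = 3.9600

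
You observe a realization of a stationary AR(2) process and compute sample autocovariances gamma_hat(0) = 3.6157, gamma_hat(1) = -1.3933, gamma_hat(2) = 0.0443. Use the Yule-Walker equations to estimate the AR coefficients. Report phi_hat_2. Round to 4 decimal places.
\hat\phi_{2} = -0.1600

The Yule-Walker equations for an AR(p) process read, in matrix form,
  Gamma_p phi = r_p,   with   (Gamma_p)_{ij} = gamma(|i - j|),
                       (r_p)_i = gamma(i),   i,j = 1..p.
Substitute the sample gammas (Toeplitz matrix and right-hand side of size 2):
  Gamma_p = [[3.6157, -1.3933], [-1.3933, 3.6157]]
  r_p     = [-1.3933, 0.0443]
Written out:
  3.6157 phi_1 - 1.3933 phi_2 = -1.3933
  -1.3933 phi_1 + 3.6157 phi_2 = 0.0443
Solve by Cramer's rule:
  det = gamma(0)^2 - gamma(1)^2 = (3.6157)^2 - (-1.3933)^2 = 13.07328649 - 1.94128489 = 11.1320016
  phi_hat_1 = [gamma(1) gamma(0) - gamma(1) gamma(2)] / det = [(-1.3933)(3.6157) - (-1.3933)(0.0443)] / 11.1320016 = -4.97603162 / 11.1320016 = -0.447
  phi_hat_2 = [gamma(0) gamma(2) - gamma(1)^2] / det = [(3.6157)(0.0443) - (-1.3933)^2] / 11.1320016 = -1.78110938 / 11.1320016 = -0.16
So phi_hat = [-0.4470, -0.1600].
Therefore phi_hat_2 = -0.1600.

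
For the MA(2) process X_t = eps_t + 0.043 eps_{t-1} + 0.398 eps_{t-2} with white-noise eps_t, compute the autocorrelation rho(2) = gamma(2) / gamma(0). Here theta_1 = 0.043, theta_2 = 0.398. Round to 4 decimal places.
\rho(2) = 0.3430

For an MA(q) process with theta_0 = 1, the autocovariance is
  gamma(k) = sigma^2 * sum_{i=0..q-k} theta_i * theta_{i+k},
and rho(k) = gamma(k) / gamma(0). Sigma^2 cancels.
  numerator   = (1)*(0.398) = 0.398.
  denominator = (1)^2 + (0.043)^2 + (0.398)^2 = 1.160253.
  rho(2) = 0.398 / 1.160253 = 0.3430.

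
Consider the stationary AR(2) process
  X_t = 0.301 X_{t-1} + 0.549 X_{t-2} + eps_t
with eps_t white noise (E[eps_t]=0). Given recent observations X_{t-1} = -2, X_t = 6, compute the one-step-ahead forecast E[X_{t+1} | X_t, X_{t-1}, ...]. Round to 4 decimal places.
E[X_{t+1} \mid \mathcal F_t] = 0.7080

For an AR(p) model X_t = c + sum_i phi_i X_{t-i} + eps_t, the
one-step-ahead conditional mean is
  E[X_{t+1} | X_t, ...] = c + sum_i phi_i X_{t+1-i}.
Substitute known values:
  E[X_{t+1} | ...] = (0.301) * (6) + (0.549) * (-2)
                   = 0.7080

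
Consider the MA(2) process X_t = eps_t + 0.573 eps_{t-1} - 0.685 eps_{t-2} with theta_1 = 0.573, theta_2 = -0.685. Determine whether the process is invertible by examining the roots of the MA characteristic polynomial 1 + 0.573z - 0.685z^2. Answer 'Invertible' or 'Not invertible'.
\text{Not invertible}

The MA(q) characteristic polynomial is P(z) = 1 + 0.573z - 0.685z^2.
Invertibility requires all roots to lie outside the unit circle, i.e. |z| > 1 for every root.
Set 1 + (0.573) z + (-0.685) z^2 = 0, i.e. a z^2 + b z + c = 0 with a = -0.685, b = 0.573, c = 1.
Discriminant D = b^2 - 4ac = (0.573)^2 - 4*(-0.685)*1 = 0.328329 - (-2.74) = 3.068329.
D >= 0, so the roots are real: z = (-b +/- sqrt(D)) / (2a) = (-0.573 +/- 1.751665) / (-1.37).
  z_1 = (-0.573 + 1.751665) / (-1.37) = -0.8603,   |z_1| = 0.8603.
  z_2 = (-0.573 - 1.751665) / (-1.37) = 1.6968,   |z_2| = 1.6968.
Moduli of all roots: 0.8603, 1.6968.
All moduli strictly greater than 1? No.
Verdict: Not invertible.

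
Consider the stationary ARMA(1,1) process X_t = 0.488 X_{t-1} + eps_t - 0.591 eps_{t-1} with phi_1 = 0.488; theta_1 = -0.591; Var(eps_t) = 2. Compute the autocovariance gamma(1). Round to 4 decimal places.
\gamma(1) = -0.1924

Multiply the model equation by X_{t-k} and take expectations. With theta_0 = psi_0 = 1 and psi_j the MA(infinity) weights, this gives
  gamma(k) - sum_i phi_i gamma(k-i) = c_k,
  c_k = sigma^2 * sum_{j=k..q} theta_j psi_{j-k}   (c_k = 0 for k > q),
using gamma(-m) = gamma(m).
psi-weights needed (psi_j = theta_j + sum_i phi_i psi_{j-i}):
  psi_1 = theta_1 + phi_1 = -0.591 + (0.488) = -0.103
Right-hand sides:
  c_0 = sigma^2 (1 + theta_1 psi_1) = 2 * (1 + (-0.591)(-0.103)) = 2 * 1.060873 = 2.121746
  c_1 = sigma^2 theta_1 = 2 * (-0.591) = -1.182
  c_2 = 0
Equations for k = 0 and k = 1 (AR order 1):
  gamma(0) = phi_1 gamma(1) + c_0
  gamma(1) = phi_1 gamma(0) + c_1
Substituting the second into the first: gamma(0) (1 - phi_1^2) = c_0 + phi_1 c_1, so
  gamma(0) = (c_0 + phi_1 c_1) / (1 - phi_1^2) = (2.121746 + (0.488)(-1.182)) / (1 - (0.488)^2) = 1.54493 / 0.761856 = 2.02785.
  gamma(1) = phi_1 gamma(0) + c_1 = (0.488)(2.02785) + (-1.182) = -0.192409.
Therefore gamma(1) = -0.1924 (to 4 decimal places).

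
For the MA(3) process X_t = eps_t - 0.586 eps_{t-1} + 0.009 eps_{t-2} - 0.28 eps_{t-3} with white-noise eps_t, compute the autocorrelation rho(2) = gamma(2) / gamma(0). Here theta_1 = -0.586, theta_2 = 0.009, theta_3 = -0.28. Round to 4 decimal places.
\rho(2) = 0.1217

For an MA(q) process with theta_0 = 1, the autocovariance is
  gamma(k) = sigma^2 * sum_{i=0..q-k} theta_i * theta_{i+k},
and rho(k) = gamma(k) / gamma(0). Sigma^2 cancels.
  numerator   = (1)*(0.009) + (-0.586)*(-0.28) = 0.17308.
  denominator = (1)^2 + (-0.586)^2 + (0.009)^2 + (-0.28)^2 = 1.421877.
  rho(2) = 0.17308 / 1.421877 = 0.1217.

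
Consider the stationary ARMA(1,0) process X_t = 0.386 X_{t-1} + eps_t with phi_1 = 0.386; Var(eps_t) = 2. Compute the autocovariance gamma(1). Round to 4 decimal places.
\gamma(1) = 0.9072

Multiply the model equation by X_{t-k} and take expectations. With theta_0 = psi_0 = 1 and psi_j the MA(infinity) weights, this gives
  gamma(k) - sum_i phi_i gamma(k-i) = c_k,
  c_k = sigma^2 * sum_{j=k..q} theta_j psi_{j-k}   (c_k = 0 for k > q),
using gamma(-m) = gamma(m).
Pure AR (q = 0): c_0 = sigma^2 = 2, c_k = 0 for k >= 1.
Equations for k = 0 and k = 1 (AR order 1):
  gamma(0) = phi_1 gamma(1) + c_0
  gamma(1) = phi_1 gamma(0) + c_1
Substituting the second into the first: gamma(0) (1 - phi_1^2) = c_0 + phi_1 c_1, so
  gamma(0) = c_0 / (1 - phi_1^2) = 2 / (1 - (0.386)^2) = 2 / 0.851004 = 2.350165.
  gamma(1) = phi_1 gamma(0) = (0.386)(2.350165) = 0.907164.
Therefore gamma(1) = 0.9072 (to 4 decimal places).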